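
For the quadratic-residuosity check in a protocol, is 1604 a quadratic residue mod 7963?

yes

(1604/7963)
  = (401/7963)    [7963 ≡ 3 mod 8 ⇒ (2/7963)^2 = +1]
  = (7963/401)    [QR: 401 ≡ 1 mod 4, sign kept]
  = (344/401)    [7963 ≡ 344 mod 401]
  = (43/401)    [401 ≡ 1 mod 8 ⇒ (2/401)^3 = +1]
  = (401/43)    [QR: 401 ≡ 1 mod 4, sign kept]
  = (14/43)    [401 ≡ 14 mod 43]
  = -(7/43)    [43 ≡ 3 mod 8 ⇒ (2/43) = -1]
  = (43/7)    [QR: both ≡ 3 mod 4, sign flips]
  = (1/7)    [43 ≡ 1 mod 7]
  = 1    [(1/7) = 1]
The Legendre symbol is 1, so x^2 ≡ 1604 (mod 7963) has solution.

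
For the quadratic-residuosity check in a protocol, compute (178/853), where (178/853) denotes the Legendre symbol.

1

(178/853)
  = -(89/853)    [853 ≡ 5 mod 8 ⇒ (2/853) = -1]
  = -(853/89)    [QR: 89 ≡ 1 mod 4, sign kept]
  = -(52/89)    [853 ≡ 52 mod 89]
  = -(13/89)    [89 ≡ 1 mod 8 ⇒ (2/89)^2 = +1]
  = -(89/13)    [QR: 13 ≡ 1 mod 4, sign kept]
  = -(11/13)    [89 ≡ 11 mod 13]
  = -(13/11)    [QR: 13 ≡ 1 mod 4, sign kept]
  = -(2/11)    [13 ≡ 2 mod 11]
  = (1/11)    [11 ≡ 3 mod 8 ⇒ (2/11) = -1]
  = 1    [(1/11) = 1]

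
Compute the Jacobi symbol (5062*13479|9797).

By multiplicativity, (5062·13479|9797) = (5062|9797)·(13479|9797).
First factor (5062|9797):
Factor out 2: 5062 = 2·2531. Since 9797 ≡ 5 (mod 8), (2|9797) = -1. Now have -(2531|9797).
9797 ≡ 1 (mod 4), so quadratic reciprocity gives (2531|9797) = (9797|2531). Reduce: 9797 ≡ 2204 (mod 2531). Now have -(2204|2531).
Factor out 2: 2204 = 2^2·551. Since 2531 ≡ 3 (mod 8), (2|2531) = -1, and (2|2531)^2 = +1. Now have -(551|2531).
Both 551 ≡ 3 and 2531 ≡ 3 (mod 4), so reciprocity gives (551|2531) = -(2531|551). Reduce: 2531 ≡ 327 (mod 551). Now have (327|551).
Both 327 ≡ 3 and 551 ≡ 3 (mod 4), so reciprocity gives (327|551) = -(551|327). Reduce: 551 ≡ 224 (mod 327). Now have -(224|327).
Factor out 2: 224 = 2^5·7. Since 327 ≡ 7 (mod 8), (2|327) = +1, and (2|327)^5 = +1. Now have -(7|327).
Both 7 ≡ 3 and 327 ≡ 3 (mod 4), so reciprocity gives (7|327) = -(327|7). Reduce: 327 ≡ 5 (mod 7). Now have (5|7).
5 ≡ 1 (mod 4), so quadratic reciprocity gives (5|7) = (7|5). Reduce: 7 ≡ 2 (mod 5). Now have (2|5).
Factor out 2: 2 = 2. Since 5 ≡ 5 (mod 8), (2|5) = -1. Now have -(1|5).
(1|5) = 1. Collecting the sign factors: -1.
Second factor (13479|9797):
Reduce the numerator: 13479 ≡ 3682 (mod 9797), so (13479|9797) = (3682|9797).
Factor out 2: 3682 = 2·1841. Since 9797 ≡ 5 (mod 8), (2|9797) = -1. Now have -(1841|9797).
1841 ≡ 1 (mod 4), so quadratic reciprocity gives (1841|9797) = (9797|1841). Reduce: 9797 ≡ 592 (mod 1841). Now have -(592|1841).
Factor out 2: 592 = 2^4·37. Since 1841 ≡ 1 (mod 8), (2|1841) = +1, and (2|1841)^4 = +1. Now have -(37|1841).
37 ≡ 1 (mod 4), so quadratic reciprocity gives (37|1841) = (1841|37). Reduce: 1841 ≡ 28 (mod 37). Now have -(28|37).
Factor out 2: 28 = 2^2·7. Since 37 ≡ 5 (mod 8), (2|37) = -1, and (2|37)^2 = +1. Now have -(7|37).
37 ≡ 1 (mod 4), so quadratic reciprocity gives (7|37) = (37|7). Reduce: 37 ≡ 2 (mod 7). Now have -(2|7).
Factor out 2: 2 = 2. Since 7 ≡ 7 (mod 8), (2|7) = +1. Now have -(1|7).
(1|7) = 1. Collecting the sign factors: -1.
Product: (-1)·(-1) = 1.

1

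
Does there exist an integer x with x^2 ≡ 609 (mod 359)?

Reduce the numerator: 609 ≡ 250 (mod 359), so (609/359) = (250/359).
Factor out 2: 250 = 2·125. Since 359 ≡ 7 (mod 8), (2/359) = +1. Now have (125/359).
125 ≡ 1 (mod 4), so quadratic reciprocity gives (125/359) = (359/125). Reduce: 359 ≡ 109 (mod 125). Now have (109/125).
109 ≡ 1 (mod 4), so quadratic reciprocity gives (109/125) = (125/109). Reduce: 125 ≡ 16 (mod 109). Now have (16/109).
Factor out 2: 16 = 2^4. Since 109 ≡ 5 (mod 8), (2/109) = -1, and (2/109)^4 = +1. Now have (1/109).
(1/109) = 1. Collecting the sign factors: 1.
The Legendre symbol is 1, so x^2 ≡ 609 (mod 359) has solution.

yes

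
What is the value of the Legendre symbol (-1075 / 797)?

(-1075 / 797)
  = (1075 / 797)    [797 ≡ 1 mod 4 ⇒ (-1 / 797) = +1]
  = (278 / 797)    [1075 ≡ 278 mod 797]
  = -(139 / 797)    [797 ≡ 5 mod 8 ⇒ (2 / 797) = -1]
  = -(797 / 139)    [QR: 797 ≡ 1 mod 4, sign kept]
  = -(102 / 139)    [797 ≡ 102 mod 139]
  = (51 / 139)    [139 ≡ 3 mod 8 ⇒ (2 / 139) = -1]
  = -(139 / 51)    [QR: both ≡ 3 mod 4, sign flips]
  = -(37 / 51)    [139 ≡ 37 mod 51]
  = -(51 / 37)    [QR: 37 ≡ 1 mod 4, sign kept]
  = -(14 / 37)    [51 ≡ 14 mod 37]
  = (7 / 37)    [37 ≡ 5 mod 8 ⇒ (2 / 37) = -1]
  = (37 / 7)    [QR: 37 ≡ 1 mod 4, sign kept]
  = (2 / 7)    [37 ≡ 2 mod 7]
  = (1 / 7)    [7 ≡ 7 mod 8 ⇒ (2 / 7) = +1]
  = 1    [(1 / 7) = 1]

1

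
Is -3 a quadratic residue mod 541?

Pull out -1: (-3|541) = (-1|541)·(3|541). Since 541 ≡ 1 (mod 4), (-1|541) = +1. Now have (3|541).
541 ≡ 1 (mod 4), so quadratic reciprocity gives (3|541) = (541|3). Reduce: 541 ≡ 1 (mod 3). Now have (1|3).
(1|3) = 1. Collecting the sign factors: 1.
The Legendre symbol is 1, so x^2 ≡ -3 (mod 541) has solution.

yes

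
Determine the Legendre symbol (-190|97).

1

Reduce the numerator: -190 ≡ 4 (mod 97), so (-190|97) = (4|97).
Factor out 2: 4 = 2^2. Since 97 ≡ 1 (mod 8), (2|97) = +1, and (2|97)^2 = +1. Now have (1|97).
(1|97) = 1. Collecting the sign factors: 1.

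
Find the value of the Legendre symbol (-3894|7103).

-1

(-3894|7103)
  = (3209|7103)    [-3894 ≡ 3209 mod 7103]
  = (7103|3209)    [QR: 3209 ≡ 1 mod 4, sign kept]
  = (685|3209)    [7103 ≡ 685 mod 3209]
  = (3209|685)    [QR: 685 ≡ 1 mod 4, sign kept]
  = (469|685)    [3209 ≡ 469 mod 685]
  = (685|469)    [QR: 469 ≡ 1 mod 4, sign kept]
  = (216|469)    [685 ≡ 216 mod 469]
  = -(27|469)    [469 ≡ 5 mod 8 ⇒ (2|469)^3 = -1]
  = -(469|27)    [QR: 469 ≡ 1 mod 4, sign kept]
  = -(10|27)    [469 ≡ 10 mod 27]
  = (5|27)    [27 ≡ 3 mod 8 ⇒ (2|27) = -1]
  = (27|5)    [QR: 5 ≡ 1 mod 4, sign kept]
  = (2|5)    [27 ≡ 2 mod 5]
  = -(1|5)    [5 ≡ 5 mod 8 ⇒ (2|5) = -1]
  = -1    [(1|5) = 1]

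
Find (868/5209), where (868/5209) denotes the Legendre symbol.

1

Factor out 2: 868 = 2^2·217. Since 5209 ≡ 1 (mod 8), (2/5209) = +1, and (2/5209)^2 = +1. Now have (217/5209).
217 ≡ 1 (mod 4), so quadratic reciprocity gives (217/5209) = (5209/217). Reduce: 5209 ≡ 1 (mod 217). Now have (1/217).
(1/217) = 1. Collecting the sign factors: 1.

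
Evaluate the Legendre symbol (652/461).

1

Reduce the numerator: 652 ≡ 191 (mod 461), so (652/461) = (191/461).
461 ≡ 1 (mod 4), so quadratic reciprocity gives (191/461) = (461/191). Reduce: 461 ≡ 79 (mod 191). Now have (79/191).
Both 79 ≡ 3 and 191 ≡ 3 (mod 4), so reciprocity gives (79/191) = -(191/79). Reduce: 191 ≡ 33 (mod 79). Now have -(33/79).
33 ≡ 1 (mod 4), so quadratic reciprocity gives (33/79) = (79/33). Reduce: 79 ≡ 13 (mod 33). Now have -(13/33).
13 ≡ 1 (mod 4), so quadratic reciprocity gives (13/33) = (33/13). Reduce: 33 ≡ 7 (mod 13). Now have -(7/13).
13 ≡ 1 (mod 4), so quadratic reciprocity gives (7/13) = (13/7). Reduce: 13 ≡ 6 (mod 7). Now have -(6/7).
Factor out 2: 6 = 2·3. Since 7 ≡ 7 (mod 8), (2/7) = +1. Now have -(3/7).
Both 3 ≡ 3 and 7 ≡ 3 (mod 4), so reciprocity gives (3/7) = -(7/3). Reduce: 7 ≡ 1 (mod 3). Now have (1/3).
(1/3) = 1. Collecting the sign factors: 1.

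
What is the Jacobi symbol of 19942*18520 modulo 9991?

1

By multiplicativity, (19942·18520/9991) = (19942/9991)·(18520/9991).
First factor (19942/9991):
Reduce the numerator: 19942 ≡ 9951 (mod 9991), so (19942/9991) = (9951/9991).
Both 9951 ≡ 3 and 9991 ≡ 3 (mod 4), so reciprocity gives (9951/9991) = -(9991/9951). Reduce: 9991 ≡ 40 (mod 9951). Now have -(40/9951).
Factor out 2: 40 = 2^3·5. Since 9951 ≡ 7 (mod 8), (2/9951) = +1, and (2/9951)^3 = +1. Now have -(5/9951).
5 ≡ 1 (mod 4), so quadratic reciprocity gives (5/9951) = (9951/5). Reduce: 9951 ≡ 1 (mod 5). Now have -(1/5).
(1/5) = 1. Collecting the sign factors: -1.
Second factor (18520/9991):
Reduce the numerator: 18520 ≡ 8529 (mod 9991), so (18520/9991) = (8529/9991).
8529 ≡ 1 (mod 4), so quadratic reciprocity gives (8529/9991) = (9991/8529). Reduce: 9991 ≡ 1462 (mod 8529). Now have (1462/8529).
Factor out 2: 1462 = 2·731. Since 8529 ≡ 1 (mod 8), (2/8529) = +1. Now have (731/8529).
8529 ≡ 1 (mod 4), so quadratic reciprocity gives (731/8529) = (8529/731). Reduce: 8529 ≡ 488 (mod 731). Now have (488/731).
Factor out 2: 488 = 2^3·61. Since 731 ≡ 3 (mod 8), (2/731) = -1, and (2/731)^3 = -1. Now have -(61/731).
61 ≡ 1 (mod 4), so quadratic reciprocity gives (61/731) = (731/61). Reduce: 731 ≡ 60 (mod 61). Now have -(60/61).
Factor out 2: 60 = 2^2·15. Since 61 ≡ 5 (mod 8), (2/61) = -1, and (2/61)^2 = +1. Now have -(15/61).
61 ≡ 1 (mod 4), so quadratic reciprocity gives (15/61) = (61/15). Reduce: 61 ≡ 1 (mod 15). Now have -(1/15).
(1/15) = 1. Collecting the sign factors: -1.
Product: (-1)·(-1) = 1.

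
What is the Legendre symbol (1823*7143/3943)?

By multiplicativity, (1823·7143/3943) = (1823/3943)·(7143/3943).
First factor (1823/3943):
(1823/3943)
  = -(3943/1823)    [QR: both ≡ 3 mod 4, sign flips]
  = -(297/1823)    [3943 ≡ 297 mod 1823]
  = -(1823/297)    [QR: 297 ≡ 1 mod 4, sign kept]
  = -(41/297)    [1823 ≡ 41 mod 297]
  = -(297/41)    [QR: 41 ≡ 1 mod 4, sign kept]
  = -(10/41)    [297 ≡ 10 mod 41]
  = -(5/41)    [41 ≡ 1 mod 8 ⇒ (2/41) = +1]
  = -(41/5)    [QR: 5 ≡ 1 mod 4, sign kept]
  = -(1/5)    [41 ≡ 1 mod 5]
  = -1    [(1/5) = 1]
Second factor (7143/3943):
(7143/3943)
  = (3200/3943)    [7143 ≡ 3200 mod 3943]
  = (25/3943)    [3943 ≡ 7 mod 8 ⇒ (2/3943)^7 = +1]
  = (3943/25)    [QR: 25 ≡ 1 mod 4, sign kept]
  = (18/25)    [3943 ≡ 18 mod 25]
  = (9/25)    [25 ≡ 1 mod 8 ⇒ (2/25) = +1]
  = (25/9)    [QR: 9 ≡ 1 mod 4, sign kept]
  = (7/9)    [25 ≡ 7 mod 9]
  = (9/7)    [QR: 9 ≡ 1 mod 4, sign kept]
  = (2/7)    [9 ≡ 2 mod 7]
  = (1/7)    [7 ≡ 7 mod 8 ⇒ (2/7) = +1]
  = 1    [(1/7) = 1]
Product: (-1)·(1) = -1.

-1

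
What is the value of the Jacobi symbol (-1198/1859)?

1

Reduce the numerator: -1198 ≡ 661 (mod 1859), so (-1198/1859) = (661/1859).
661 ≡ 1 (mod 4), so quadratic reciprocity gives (661/1859) = (1859/661). Reduce: 1859 ≡ 537 (mod 661). Now have (537/661).
537 ≡ 1 (mod 4), so quadratic reciprocity gives (537/661) = (661/537). Reduce: 661 ≡ 124 (mod 537). Now have (124/537).
Factor out 2: 124 = 2^2·31. Since 537 ≡ 1 (mod 8), (2/537) = +1, and (2/537)^2 = +1. Now have (31/537).
537 ≡ 1 (mod 4), so quadratic reciprocity gives (31/537) = (537/31). Reduce: 537 ≡ 10 (mod 31). Now have (10/31).
Factor out 2: 10 = 2·5. Since 31 ≡ 7 (mod 8), (2/31) = +1. Now have (5/31).
5 ≡ 1 (mod 4), so quadratic reciprocity gives (5/31) = (31/5). Reduce: 31 ≡ 1 (mod 5). Now have (1/5).
(1/5) = 1. Collecting the sign factors: 1.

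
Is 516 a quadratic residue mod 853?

Factor out 2: 516 = 2^2·129. Since 853 ≡ 5 (mod 8), (2/853) = -1, and (2/853)^2 = +1. Now have (129/853).
129 ≡ 1 (mod 4), so quadratic reciprocity gives (129/853) = (853/129). Reduce: 853 ≡ 79 (mod 129). Now have (79/129).
129 ≡ 1 (mod 4), so quadratic reciprocity gives (79/129) = (129/79). Reduce: 129 ≡ 50 (mod 79). Now have (50/79).
Factor out 2: 50 = 2·25. Since 79 ≡ 7 (mod 8), (2/79) = +1. Now have (25/79).
25 ≡ 1 (mod 4), so quadratic reciprocity gives (25/79) = (79/25). Reduce: 79 ≡ 4 (mod 25). Now have (4/25).
Factor out 2: 4 = 2^2. Since 25 ≡ 1 (mod 8), (2/25) = +1, and (2/25)^2 = +1. Now have (1/25).
(1/25) = 1. Collecting the sign factors: 1.
(516/853) = 1, and 853 is prime, so 516 is a quadratic residue mod 853.

yes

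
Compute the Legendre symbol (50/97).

1

(50/97)
  = (25/97)    [97 ≡ 1 mod 8 ⇒ (2/97) = +1]
  = (97/25)    [QR: 25 ≡ 1 mod 4, sign kept]
  = (22/25)    [97 ≡ 22 mod 25]
  = (11/25)    [25 ≡ 1 mod 8 ⇒ (2/25) = +1]
  = (25/11)    [QR: 25 ≡ 1 mod 4, sign kept]
  = (3/11)    [25 ≡ 3 mod 11]
  = -(11/3)    [QR: both ≡ 3 mod 4, sign flips]
  = -(2/3)    [11 ≡ 2 mod 3]
  = (1/3)    [3 ≡ 3 mod 8 ⇒ (2/3) = -1]
  = 1    [(1/3) = 1]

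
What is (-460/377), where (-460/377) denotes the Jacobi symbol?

(-460/377)
  = (460/377)    [377 ≡ 1 mod 4 ⇒ (-1/377) = +1]
  = (83/377)    [460 ≡ 83 mod 377]
  = (377/83)    [QR: 377 ≡ 1 mod 4, sign kept]
  = (45/83)    [377 ≡ 45 mod 83]
  = (83/45)    [QR: 45 ≡ 1 mod 4, sign kept]
  = (38/45)    [83 ≡ 38 mod 45]
  = -(19/45)    [45 ≡ 5 mod 8 ⇒ (2/45) = -1]
  = -(45/19)    [QR: 45 ≡ 1 mod 4, sign kept]
  = -(7/19)    [45 ≡ 7 mod 19]
  = (19/7)    [QR: both ≡ 3 mod 4, sign flips]
  = (5/7)    [19 ≡ 5 mod 7]
  = (7/5)    [QR: 5 ≡ 1 mod 4, sign kept]
  = (2/5)    [7 ≡ 2 mod 5]
  = -(1/5)    [5 ≡ 5 mod 8 ⇒ (2/5) = -1]
  = -1    [(1/5) = 1]

-1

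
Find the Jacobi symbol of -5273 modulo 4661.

-1

(-5273|4661)
  = (5273|4661)    [4661 ≡ 1 mod 4 ⇒ (-1|4661) = +1]
  = (612|4661)    [5273 ≡ 612 mod 4661]
  = (153|4661)    [4661 ≡ 5 mod 8 ⇒ (2|4661)^2 = +1]
  = (4661|153)    [QR: 153 ≡ 1 mod 4, sign kept]
  = (71|153)    [4661 ≡ 71 mod 153]
  = (153|71)    [QR: 153 ≡ 1 mod 4, sign kept]
  = (11|71)    [153 ≡ 11 mod 71]
  = -(71|11)    [QR: both ≡ 3 mod 4, sign flips]
  = -(5|11)    [71 ≡ 5 mod 11]
  = -(11|5)    [QR: 5 ≡ 1 mod 4, sign kept]
  = -(1|5)    [11 ≡ 1 mod 5]
  = -1    [(1|5) = 1]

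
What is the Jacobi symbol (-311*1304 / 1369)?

1

By multiplicativity, (-311·1304 / 1369) = (-311 / 1369)·(1304 / 1369).
First factor (-311 / 1369):
Pull out -1: (-311 / 1369) = (-1 / 1369)·(311 / 1369). Since 1369 ≡ 1 (mod 4), (-1 / 1369) = +1. Now have (311 / 1369).
1369 ≡ 1 (mod 4), so quadratic reciprocity gives (311 / 1369) = (1369 / 311). Reduce: 1369 ≡ 125 (mod 311). Now have (125 / 311).
125 ≡ 1 (mod 4), so quadratic reciprocity gives (125 / 311) = (311 / 125). Reduce: 311 ≡ 61 (mod 125). Now have (61 / 125).
61 ≡ 1 (mod 4), so quadratic reciprocity gives (61 / 125) = (125 / 61). Reduce: 125 ≡ 3 (mod 61). Now have (3 / 61).
61 ≡ 1 (mod 4), so quadratic reciprocity gives (3 / 61) = (61 / 3). Reduce: 61 ≡ 1 (mod 3). Now have (1 / 3).
(1 / 3) = 1. Collecting the sign factors: 1.
Second factor (1304 / 1369):
Factor out 2: 1304 = 2^3·163. Since 1369 ≡ 1 (mod 8), (2 / 1369) = +1, and (2 / 1369)^3 = +1. Now have (163 / 1369).
1369 ≡ 1 (mod 4), so quadratic reciprocity gives (163 / 1369) = (1369 / 163). Reduce: 1369 ≡ 65 (mod 163). Now have (65 / 163).
65 ≡ 1 (mod 4), so quadratic reciprocity gives (65 / 163) = (163 / 65). Reduce: 163 ≡ 33 (mod 65). Now have (33 / 65).
33 ≡ 1 (mod 4), so quadratic reciprocity gives (33 / 65) = (65 / 33). Reduce: 65 ≡ 32 (mod 33). Now have (32 / 33).
Factor out 2: 32 = 2^5. Since 33 ≡ 1 (mod 8), (2 / 33) = +1, and (2 / 33)^5 = +1. Now have (1 / 33).
(1 / 33) = 1. Collecting the sign factors: 1.
Product: (1)·(1) = 1.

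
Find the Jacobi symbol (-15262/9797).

(-15262/9797)
  = (15262/9797)    [9797 ≡ 1 mod 4 ⇒ (-1/9797) = +1]
  = (5465/9797)    [15262 ≡ 5465 mod 9797]
  = (9797/5465)    [QR: 5465 ≡ 1 mod 4, sign kept]
  = (4332/5465)    [9797 ≡ 4332 mod 5465]
  = (1083/5465)    [5465 ≡ 1 mod 8 ⇒ (2/5465)^2 = +1]
  = (5465/1083)    [QR: 5465 ≡ 1 mod 4, sign kept]
  = (50/1083)    [5465 ≡ 50 mod 1083]
  = -(25/1083)    [1083 ≡ 3 mod 8 ⇒ (2/1083) = -1]
  = -(1083/25)    [QR: 25 ≡ 1 mod 4, sign kept]
  = -(8/25)    [1083 ≡ 8 mod 25]
  = -(1/25)    [25 ≡ 1 mod 8 ⇒ (2/25)^3 = +1]
  = -1    [(1/25) = 1]

-1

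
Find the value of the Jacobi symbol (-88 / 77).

Pull out -1: (-88 / 77) = (-1 / 77)·(88 / 77). Since 77 ≡ 1 (mod 4), (-1 / 77) = +1. Now have (88 / 77).
Reduce the numerator: 88 ≡ 11 (mod 77), so (88 / 77) = (11 / 77).
77 ≡ 1 (mod 4), so quadratic reciprocity gives (11 / 77) = (77 / 11). Reduce: 77 ≡ 0 (mod 11). Now have (0 / 11).
The numerator is now 0 with denominator 11 > 1: the symbol is 0.

0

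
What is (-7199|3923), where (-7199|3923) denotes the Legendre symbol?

(-7199|3923)
  = -(7199|3923)    [3923 ≡ 3 mod 4 ⇒ (-1|3923) = -1]
  = -(3276|3923)    [7199 ≡ 3276 mod 3923]
  = -(819|3923)    [3923 ≡ 3 mod 8 ⇒ (2|3923)^2 = +1]
  = (3923|819)    [QR: both ≡ 3 mod 4, sign flips]
  = (647|819)    [3923 ≡ 647 mod 819]
  = -(819|647)    [QR: both ≡ 3 mod 4, sign flips]
  = -(172|647)    [819 ≡ 172 mod 647]
  = -(43|647)    [647 ≡ 7 mod 8 ⇒ (2|647)^2 = +1]
  = (647|43)    [QR: both ≡ 3 mod 4, sign flips]
  = (2|43)    [647 ≡ 2 mod 43]
  = -(1|43)    [43 ≡ 3 mod 8 ⇒ (2|43) = -1]
  = -1    [(1|43) = 1]

-1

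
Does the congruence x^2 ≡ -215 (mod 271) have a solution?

Reduce the numerator: -215 ≡ 56 (mod 271), so (-215/271) = (56/271).
Factor out 2: 56 = 2^3·7. Since 271 ≡ 7 (mod 8), (2/271) = +1, and (2/271)^3 = +1. Now have (7/271).
Both 7 ≡ 3 and 271 ≡ 3 (mod 4), so reciprocity gives (7/271) = -(271/7). Reduce: 271 ≡ 5 (mod 7). Now have -(5/7).
5 ≡ 1 (mod 4), so quadratic reciprocity gives (5/7) = (7/5). Reduce: 7 ≡ 2 (mod 5). Now have -(2/5).
Factor out 2: 2 = 2. Since 5 ≡ 5 (mod 8), (2/5) = -1. Now have (1/5).
(1/5) = 1. Collecting the sign factors: 1.
The Legendre symbol is 1, so x^2 ≡ -215 (mod 271) has solution.

yes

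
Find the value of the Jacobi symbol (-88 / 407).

0

Reduce the numerator: -88 ≡ 319 (mod 407), so (-88 / 407) = (319 / 407).
Both 319 ≡ 3 and 407 ≡ 3 (mod 4), so reciprocity gives (319 / 407) = -(407 / 319). Reduce: 407 ≡ 88 (mod 319). Now have -(88 / 319).
Factor out 2: 88 = 2^3·11. Since 319 ≡ 7 (mod 8), (2 / 319) = +1, and (2 / 319)^3 = +1. Now have -(11 / 319).
Both 11 ≡ 3 and 319 ≡ 3 (mod 4), so reciprocity gives (11 / 319) = -(319 / 11). Reduce: 319 ≡ 0 (mod 11). Now have (0 / 11).
The numerator is now 0 with denominator 11 > 1: the symbol is 0.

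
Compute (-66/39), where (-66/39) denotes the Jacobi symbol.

0

(-66/39)
  = (12/39)    [-66 ≡ 12 mod 39]
  = (3/39)    [39 ≡ 7 mod 8 ⇒ (2/39)^2 = +1]
  = -(39/3)    [QR: both ≡ 3 mod 4, sign flips]
  = -(0/3)    [39 ≡ 0 mod 3]
  = 0    [numerator 0, gcd > 1]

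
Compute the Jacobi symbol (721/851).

-1

(721/851)
  = (851/721)    [QR: 721 ≡ 1 mod 4, sign kept]
  = (130/721)    [851 ≡ 130 mod 721]
  = (65/721)    [721 ≡ 1 mod 8 ⇒ (2/721) = +1]
  = (721/65)    [QR: 65 ≡ 1 mod 4, sign kept]
  = (6/65)    [721 ≡ 6 mod 65]
  = (3/65)    [65 ≡ 1 mod 8 ⇒ (2/65) = +1]
  = (65/3)    [QR: 65 ≡ 1 mod 4, sign kept]
  = (2/3)    [65 ≡ 2 mod 3]
  = -(1/3)    [3 ≡ 3 mod 8 ⇒ (2/3) = -1]
  = -1    [(1/3) = 1]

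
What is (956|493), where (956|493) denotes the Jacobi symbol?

(956|493)
  = (463|493)    [956 ≡ 463 mod 493]
  = (493|463)    [QR: 493 ≡ 1 mod 4, sign kept]
  = (30|463)    [493 ≡ 30 mod 463]
  = (15|463)    [463 ≡ 7 mod 8 ⇒ (2|463) = +1]
  = -(463|15)    [QR: both ≡ 3 mod 4, sign flips]
  = -(13|15)    [463 ≡ 13 mod 15]
  = -(15|13)    [QR: 13 ≡ 1 mod 4, sign kept]
  = -(2|13)    [15 ≡ 2 mod 13]
  = (1|13)    [13 ≡ 5 mod 8 ⇒ (2|13) = -1]
  = 1    [(1|13) = 1]

1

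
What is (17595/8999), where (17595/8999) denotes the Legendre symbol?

1

(17595/8999)
  = (8596/8999)    [17595 ≡ 8596 mod 8999]
  = (2149/8999)    [8999 ≡ 7 mod 8 ⇒ (2/8999)^2 = +1]
  = (8999/2149)    [QR: 2149 ≡ 1 mod 4, sign kept]
  = (403/2149)    [8999 ≡ 403 mod 2149]
  = (2149/403)    [QR: 2149 ≡ 1 mod 4, sign kept]
  = (134/403)    [2149 ≡ 134 mod 403]
  = -(67/403)    [403 ≡ 3 mod 8 ⇒ (2/403) = -1]
  = (403/67)    [QR: both ≡ 3 mod 4, sign flips]
  = (1/67)    [403 ≡ 1 mod 67]
  = 1    [(1/67) = 1]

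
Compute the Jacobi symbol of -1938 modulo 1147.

Pull out -1: (-1938/1147) = (-1/1147)·(1938/1147). Since 1147 ≡ 3 (mod 4), (-1/1147) = -1. Now have -(1938/1147).
Reduce the numerator: 1938 ≡ 791 (mod 1147), so (1938/1147) = (791/1147).
Both 791 ≡ 3 and 1147 ≡ 3 (mod 4), so reciprocity gives (791/1147) = -(1147/791). Reduce: 1147 ≡ 356 (mod 791). Now have (356/791).
Factor out 2: 356 = 2^2·89. Since 791 ≡ 7 (mod 8), (2/791) = +1, and (2/791)^2 = +1. Now have (89/791).
89 ≡ 1 (mod 4), so quadratic reciprocity gives (89/791) = (791/89). Reduce: 791 ≡ 79 (mod 89). Now have (79/89).
89 ≡ 1 (mod 4), so quadratic reciprocity gives (79/89) = (89/79). Reduce: 89 ≡ 10 (mod 79). Now have (10/79).
Factor out 2: 10 = 2·5. Since 79 ≡ 7 (mod 8), (2/79) = +1. Now have (5/79).
5 ≡ 1 (mod 4), so quadratic reciprocity gives (5/79) = (79/5). Reduce: 79 ≡ 4 (mod 5). Now have (4/5).
Factor out 2: 4 = 2^2. Since 5 ≡ 5 (mod 8), (2/5) = -1, and (2/5)^2 = +1. Now have (1/5).
(1/5) = 1. Collecting the sign factors: 1.

1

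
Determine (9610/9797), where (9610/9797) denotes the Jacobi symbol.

Factor out 2: 9610 = 2·4805. Since 9797 ≡ 5 (mod 8), (2/9797) = -1. Now have -(4805/9797).
4805 ≡ 1 (mod 4), so quadratic reciprocity gives (4805/9797) = (9797/4805). Reduce: 9797 ≡ 187 (mod 4805). Now have -(187/4805).
4805 ≡ 1 (mod 4), so quadratic reciprocity gives (187/4805) = (4805/187). Reduce: 4805 ≡ 130 (mod 187). Now have -(130/187).
Factor out 2: 130 = 2·65. Since 187 ≡ 3 (mod 8), (2/187) = -1. Now have (65/187).
65 ≡ 1 (mod 4), so quadratic reciprocity gives (65/187) = (187/65). Reduce: 187 ≡ 57 (mod 65). Now have (57/65).
57 ≡ 1 (mod 4), so quadratic reciprocity gives (57/65) = (65/57). Reduce: 65 ≡ 8 (mod 57). Now have (8/57).
Factor out 2: 8 = 2^3. Since 57 ≡ 1 (mod 8), (2/57) = +1, and (2/57)^3 = +1. Now have (1/57).
(1/57) = 1. Collecting the sign factors: 1.

1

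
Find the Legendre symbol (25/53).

(25/53)
  = (53/25)    [QR: 25 ≡ 1 mod 4, sign kept]
  = (3/25)    [53 ≡ 3 mod 25]
  = (25/3)    [QR: 25 ≡ 1 mod 4, sign kept]
  = (1/3)    [25 ≡ 1 mod 3]
  = 1    [(1/3) = 1]

1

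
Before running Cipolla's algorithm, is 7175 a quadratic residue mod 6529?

no

Reduce the numerator: 7175 ≡ 646 (mod 6529), so (7175|6529) = (646|6529).
Factor out 2: 646 = 2·323. Since 6529 ≡ 1 (mod 8), (2|6529) = +1. Now have (323|6529).
6529 ≡ 1 (mod 4), so quadratic reciprocity gives (323|6529) = (6529|323). Reduce: 6529 ≡ 69 (mod 323). Now have (69|323).
69 ≡ 1 (mod 4), so quadratic reciprocity gives (69|323) = (323|69). Reduce: 323 ≡ 47 (mod 69). Now have (47|69).
69 ≡ 1 (mod 4), so quadratic reciprocity gives (47|69) = (69|47). Reduce: 69 ≡ 22 (mod 47). Now have (22|47).
Factor out 2: 22 = 2·11. Since 47 ≡ 7 (mod 8), (2|47) = +1. Now have (11|47).
Both 11 ≡ 3 and 47 ≡ 3 (mod 4), so reciprocity gives (11|47) = -(47|11). Reduce: 47 ≡ 3 (mod 11). Now have -(3|11).
Both 3 ≡ 3 and 11 ≡ 3 (mod 4), so reciprocity gives (3|11) = -(11|3). Reduce: 11 ≡ 2 (mod 3). Now have (2|3).
Factor out 2: 2 = 2. Since 3 ≡ 3 (mod 8), (2|3) = -1. Now have -(1|3).
(1|3) = 1. Collecting the sign factors: -1.
(7175|6529) = -1, and 6529 is prime, so 7175 is not a quadratic residue mod 6529.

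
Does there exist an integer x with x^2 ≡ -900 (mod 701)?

yes

(-900/701)
  = (900/701)    [701 ≡ 1 mod 4 ⇒ (-1/701) = +1]
  = (199/701)    [900 ≡ 199 mod 701]
  = (701/199)    [QR: 701 ≡ 1 mod 4, sign kept]
  = (104/199)    [701 ≡ 104 mod 199]
  = (13/199)    [199 ≡ 7 mod 8 ⇒ (2/199)^3 = +1]
  = (199/13)    [QR: 13 ≡ 1 mod 4, sign kept]
  = (4/13)    [199 ≡ 4 mod 13]
  = (1/13)    [13 ≡ 5 mod 8 ⇒ (2/13)^2 = +1]
  = 1    [(1/13) = 1]
The Legendre symbol is 1, so x^2 ≡ -900 (mod 701) has solution.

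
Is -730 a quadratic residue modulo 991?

yes

(-730/991)
  = (261/991)    [-730 ≡ 261 mod 991]
  = (991/261)    [QR: 261 ≡ 1 mod 4, sign kept]
  = (208/261)    [991 ≡ 208 mod 261]
  = (13/261)    [261 ≡ 5 mod 8 ⇒ (2/261)^4 = +1]
  = (261/13)    [QR: 13 ≡ 1 mod 4, sign kept]
  = (1/13)    [261 ≡ 1 mod 13]
  = 1    [(1/13) = 1]
(-730/991) = 1, and 991 is prime, so -730 is a quadratic residue mod 991.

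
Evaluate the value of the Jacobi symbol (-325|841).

1

Reduce the numerator: -325 ≡ 516 (mod 841), so (-325|841) = (516|841).
Factor out 2: 516 = 2^2·129. Since 841 ≡ 1 (mod 8), (2|841) = +1, and (2|841)^2 = +1. Now have (129|841).
129 ≡ 1 (mod 4), so quadratic reciprocity gives (129|841) = (841|129). Reduce: 841 ≡ 67 (mod 129). Now have (67|129).
129 ≡ 1 (mod 4), so quadratic reciprocity gives (67|129) = (129|67). Reduce: 129 ≡ 62 (mod 67). Now have (62|67).
Factor out 2: 62 = 2·31. Since 67 ≡ 3 (mod 8), (2|67) = -1. Now have -(31|67).
Both 31 ≡ 3 and 67 ≡ 3 (mod 4), so reciprocity gives (31|67) = -(67|31). Reduce: 67 ≡ 5 (mod 31). Now have (5|31).
5 ≡ 1 (mod 4), so quadratic reciprocity gives (5|31) = (31|5). Reduce: 31 ≡ 1 (mod 5). Now have (1|5).
(1|5) = 1. Collecting the sign factors: 1.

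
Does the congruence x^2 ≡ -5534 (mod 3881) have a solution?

no

Pull out -1: (-5534/3881) = (-1/3881)·(5534/3881). Since 3881 ≡ 1 (mod 4), (-1/3881) = +1. Now have (5534/3881).
Reduce the numerator: 5534 ≡ 1653 (mod 3881), so (5534/3881) = (1653/3881).
1653 ≡ 1 (mod 4), so quadratic reciprocity gives (1653/3881) = (3881/1653). Reduce: 3881 ≡ 575 (mod 1653). Now have (575/1653).
1653 ≡ 1 (mod 4), so quadratic reciprocity gives (575/1653) = (1653/575). Reduce: 1653 ≡ 503 (mod 575). Now have (503/575).
Both 503 ≡ 3 and 575 ≡ 3 (mod 4), so reciprocity gives (503/575) = -(575/503). Reduce: 575 ≡ 72 (mod 503). Now have -(72/503).
Factor out 2: 72 = 2^3·9. Since 503 ≡ 7 (mod 8), (2/503) = +1, and (2/503)^3 = +1. Now have -(9/503).
9 ≡ 1 (mod 4), so quadratic reciprocity gives (9/503) = (503/9). Reduce: 503 ≡ 8 (mod 9). Now have -(8/9).
Factor out 2: 8 = 2^3. Since 9 ≡ 1 (mod 8), (2/9) = +1, and (2/9)^3 = +1. Now have -(1/9).
(1/9) = 1. Collecting the sign factors: -1.
The Legendre symbol is -1, so x^2 ≡ -5534 (mod 3881) has no solution.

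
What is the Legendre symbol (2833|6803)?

1

(2833|6803)
  = (6803|2833)    [QR: 2833 ≡ 1 mod 4, sign kept]
  = (1137|2833)    [6803 ≡ 1137 mod 2833]
  = (2833|1137)    [QR: 1137 ≡ 1 mod 4, sign kept]
  = (559|1137)    [2833 ≡ 559 mod 1137]
  = (1137|559)    [QR: 1137 ≡ 1 mod 4, sign kept]
  = (19|559)    [1137 ≡ 19 mod 559]
  = -(559|19)    [QR: both ≡ 3 mod 4, sign flips]
  = -(8|19)    [559 ≡ 8 mod 19]
  = (1|19)    [19 ≡ 3 mod 8 ⇒ (2|19)^3 = -1]
  = 1    [(1|19) = 1]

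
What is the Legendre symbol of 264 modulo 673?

Factor out 2: 264 = 2^3·33. Since 673 ≡ 1 (mod 8), (2 / 673) = +1, and (2 / 673)^3 = +1. Now have (33 / 673).
33 ≡ 1 (mod 4), so quadratic reciprocity gives (33 / 673) = (673 / 33). Reduce: 673 ≡ 13 (mod 33). Now have (13 / 33).
13 ≡ 1 (mod 4), so quadratic reciprocity gives (13 / 33) = (33 / 13). Reduce: 33 ≡ 7 (mod 13). Now have (7 / 13).
13 ≡ 1 (mod 4), so quadratic reciprocity gives (7 / 13) = (13 / 7). Reduce: 13 ≡ 6 (mod 7). Now have (6 / 7).
Factor out 2: 6 = 2·3. Since 7 ≡ 7 (mod 8), (2 / 7) = +1. Now have (3 / 7).
Both 3 ≡ 3 and 7 ≡ 3 (mod 4), so reciprocity gives (3 / 7) = -(7 / 3). Reduce: 7 ≡ 1 (mod 3). Now have -(1 / 3).
(1 / 3) = 1. Collecting the sign factors: -1.

-1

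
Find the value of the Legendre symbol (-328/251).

1

(-328/251)
  = -(328/251)    [251 ≡ 3 mod 4 ⇒ (-1/251) = -1]
  = -(77/251)    [328 ≡ 77 mod 251]
  = -(251/77)    [QR: 77 ≡ 1 mod 4, sign kept]
  = -(20/77)    [251 ≡ 20 mod 77]
  = -(5/77)    [77 ≡ 5 mod 8 ⇒ (2/77)^2 = +1]
  = -(77/5)    [QR: 5 ≡ 1 mod 4, sign kept]
  = -(2/5)    [77 ≡ 2 mod 5]
  = (1/5)    [5 ≡ 5 mod 8 ⇒ (2/5) = -1]
  = 1    [(1/5) = 1]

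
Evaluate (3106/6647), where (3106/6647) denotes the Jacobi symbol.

1

(3106/6647)
  = (1553/6647)    [6647 ≡ 7 mod 8 ⇒ (2/6647) = +1]
  = (6647/1553)    [QR: 1553 ≡ 1 mod 4, sign kept]
  = (435/1553)    [6647 ≡ 435 mod 1553]
  = (1553/435)    [QR: 1553 ≡ 1 mod 4, sign kept]
  = (248/435)    [1553 ≡ 248 mod 435]
  = -(31/435)    [435 ≡ 3 mod 8 ⇒ (2/435)^3 = -1]
  = (435/31)    [QR: both ≡ 3 mod 4, sign flips]
  = (1/31)    [435 ≡ 1 mod 31]
  = 1    [(1/31) = 1]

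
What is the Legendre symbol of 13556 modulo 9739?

Reduce the numerator: 13556 ≡ 3817 (mod 9739), so (13556/9739) = (3817/9739).
3817 ≡ 1 (mod 4), so quadratic reciprocity gives (3817/9739) = (9739/3817). Reduce: 9739 ≡ 2105 (mod 3817). Now have (2105/3817).
2105 ≡ 1 (mod 4), so quadratic reciprocity gives (2105/3817) = (3817/2105). Reduce: 3817 ≡ 1712 (mod 2105). Now have (1712/2105).
Factor out 2: 1712 = 2^4·107. Since 2105 ≡ 1 (mod 8), (2/2105) = +1, and (2/2105)^4 = +1. Now have (107/2105).
2105 ≡ 1 (mod 4), so quadratic reciprocity gives (107/2105) = (2105/107). Reduce: 2105 ≡ 72 (mod 107). Now have (72/107).
Factor out 2: 72 = 2^3·9. Since 107 ≡ 3 (mod 8), (2/107) = -1, and (2/107)^3 = -1. Now have -(9/107).
9 ≡ 1 (mod 4), so quadratic reciprocity gives (9/107) = (107/9). Reduce: 107 ≡ 8 (mod 9). Now have -(8/9).
Factor out 2: 8 = 2^3. Since 9 ≡ 1 (mod 8), (2/9) = +1, and (2/9)^3 = +1. Now have -(1/9).
(1/9) = 1. Collecting the sign factors: -1.

-1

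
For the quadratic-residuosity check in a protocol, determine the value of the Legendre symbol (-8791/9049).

-1

Reduce the numerator: -8791 ≡ 258 (mod 9049), so (-8791/9049) = (258/9049).
Factor out 2: 258 = 2·129. Since 9049 ≡ 1 (mod 8), (2/9049) = +1. Now have (129/9049).
129 ≡ 1 (mod 4), so quadratic reciprocity gives (129/9049) = (9049/129). Reduce: 9049 ≡ 19 (mod 129). Now have (19/129).
129 ≡ 1 (mod 4), so quadratic reciprocity gives (19/129) = (129/19). Reduce: 129 ≡ 15 (mod 19). Now have (15/19).
Both 15 ≡ 3 and 19 ≡ 3 (mod 4), so reciprocity gives (15/19) = -(19/15). Reduce: 19 ≡ 4 (mod 15). Now have -(4/15).
Factor out 2: 4 = 2^2. Since 15 ≡ 7 (mod 8), (2/15) = +1, and (2/15)^2 = +1. Now have -(1/15).
(1/15) = 1. Collecting the sign factors: -1.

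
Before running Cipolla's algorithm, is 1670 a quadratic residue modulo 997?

yes

(1670/997)
  = (673/997)    [1670 ≡ 673 mod 997]
  = (997/673)    [QR: 673 ≡ 1 mod 4, sign kept]
  = (324/673)    [997 ≡ 324 mod 673]
  = (81/673)    [673 ≡ 1 mod 8 ⇒ (2/673)^2 = +1]
  = (673/81)    [QR: 81 ≡ 1 mod 4, sign kept]
  = (25/81)    [673 ≡ 25 mod 81]
  = (81/25)    [QR: 25 ≡ 1 mod 4, sign kept]
  = (6/25)    [81 ≡ 6 mod 25]
  = (3/25)    [25 ≡ 1 mod 8 ⇒ (2/25) = +1]
  = (25/3)    [QR: 25 ≡ 1 mod 4, sign kept]
  = (1/3)    [25 ≡ 1 mod 3]
  = 1    [(1/3) = 1]
(1670/997) = 1, and 997 is prime, so 1670 is a quadratic residue mod 997.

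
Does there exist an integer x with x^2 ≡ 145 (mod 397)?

no

(145|397)
  = (397|145)    [QR: 145 ≡ 1 mod 4, sign kept]
  = (107|145)    [397 ≡ 107 mod 145]
  = (145|107)    [QR: 145 ≡ 1 mod 4, sign kept]
  = (38|107)    [145 ≡ 38 mod 107]
  = -(19|107)    [107 ≡ 3 mod 8 ⇒ (2|107) = -1]
  = (107|19)    [QR: both ≡ 3 mod 4, sign flips]
  = (12|19)    [107 ≡ 12 mod 19]
  = (3|19)    [19 ≡ 3 mod 8 ⇒ (2|19)^2 = +1]
  = -(19|3)    [QR: both ≡ 3 mod 4, sign flips]
  = -(1|3)    [19 ≡ 1 mod 3]
  = -1    [(1|3) = 1]
(145|397) = -1, and 397 is prime, so 145 is not a quadratic residue mod 397.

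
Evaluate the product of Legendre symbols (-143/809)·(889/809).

-1

By multiplicativity, (-143·889/809) = (-143/809)·(889/809).
First factor (-143/809):
Reduce the numerator: -143 ≡ 666 (mod 809), so (-143/809) = (666/809).
Factor out 2: 666 = 2·333. Since 809 ≡ 1 (mod 8), (2/809) = +1. Now have (333/809).
333 ≡ 1 (mod 4), so quadratic reciprocity gives (333/809) = (809/333). Reduce: 809 ≡ 143 (mod 333). Now have (143/333).
333 ≡ 1 (mod 4), so quadratic reciprocity gives (143/333) = (333/143). Reduce: 333 ≡ 47 (mod 143). Now have (47/143).
Both 47 ≡ 3 and 143 ≡ 3 (mod 4), so reciprocity gives (47/143) = -(143/47). Reduce: 143 ≡ 2 (mod 47). Now have -(2/47).
Factor out 2: 2 = 2. Since 47 ≡ 7 (mod 8), (2/47) = +1. Now have -(1/47).
(1/47) = 1. Collecting the sign factors: -1.
Second factor (889/809):
Reduce the numerator: 889 ≡ 80 (mod 809), so (889/809) = (80/809).
Factor out 2: 80 = 2^4·5. Since 809 ≡ 1 (mod 8), (2/809) = +1, and (2/809)^4 = +1. Now have (5/809).
5 ≡ 1 (mod 4), so quadratic reciprocity gives (5/809) = (809/5). Reduce: 809 ≡ 4 (mod 5). Now have (4/5).
Factor out 2: 4 = 2^2. Since 5 ≡ 5 (mod 8), (2/5) = -1, and (2/5)^2 = +1. Now have (1/5).
(1/5) = 1. Collecting the sign factors: 1.
Product: (-1)·(1) = -1.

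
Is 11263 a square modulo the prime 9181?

no

Reduce the numerator: 11263 ≡ 2082 (mod 9181), so (11263/9181) = (2082/9181).
Factor out 2: 2082 = 2·1041. Since 9181 ≡ 5 (mod 8), (2/9181) = -1. Now have -(1041/9181).
1041 ≡ 1 (mod 4), so quadratic reciprocity gives (1041/9181) = (9181/1041). Reduce: 9181 ≡ 853 (mod 1041). Now have -(853/1041).
853 ≡ 1 (mod 4), so quadratic reciprocity gives (853/1041) = (1041/853). Reduce: 1041 ≡ 188 (mod 853). Now have -(188/853).
Factor out 2: 188 = 2^2·47. Since 853 ≡ 5 (mod 8), (2/853) = -1, and (2/853)^2 = +1. Now have -(47/853).
853 ≡ 1 (mod 4), so quadratic reciprocity gives (47/853) = (853/47). Reduce: 853 ≡ 7 (mod 47). Now have -(7/47).
Both 7 ≡ 3 and 47 ≡ 3 (mod 4), so reciprocity gives (7/47) = -(47/7). Reduce: 47 ≡ 5 (mod 7). Now have (5/7).
5 ≡ 1 (mod 4), so quadratic reciprocity gives (5/7) = (7/5). Reduce: 7 ≡ 2 (mod 5). Now have (2/5).
Factor out 2: 2 = 2. Since 5 ≡ 5 (mod 8), (2/5) = -1. Now have -(1/5).
(1/5) = 1. Collecting the sign factors: -1.
(11263/9181) = -1, and 9181 is prime, so 11263 is not a quadratic residue mod 9181.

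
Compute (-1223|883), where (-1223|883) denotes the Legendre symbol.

(-1223|883)
  = (543|883)    [-1223 ≡ 543 mod 883]
  = -(883|543)    [QR: both ≡ 3 mod 4, sign flips]
  = -(340|543)    [883 ≡ 340 mod 543]
  = -(85|543)    [543 ≡ 7 mod 8 ⇒ (2|543)^2 = +1]
  = -(543|85)    [QR: 85 ≡ 1 mod 4, sign kept]
  = -(33|85)    [543 ≡ 33 mod 85]
  = -(85|33)    [QR: 33 ≡ 1 mod 4, sign kept]
  = -(19|33)    [85 ≡ 19 mod 33]
  = -(33|19)    [QR: 33 ≡ 1 mod 4, sign kept]
  = -(14|19)    [33 ≡ 14 mod 19]
  = (7|19)    [19 ≡ 3 mod 8 ⇒ (2|19) = -1]
  = -(19|7)    [QR: both ≡ 3 mod 4, sign flips]
  = -(5|7)    [19 ≡ 5 mod 7]
  = -(7|5)    [QR: 5 ≡ 1 mod 4, sign kept]
  = -(2|5)    [7 ≡ 2 mod 5]
  = (1|5)    [5 ≡ 5 mod 8 ⇒ (2|5) = -1]
  = 1    [(1|5) = 1]

1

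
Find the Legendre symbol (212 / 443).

Factor out 2: 212 = 2^2·53. Since 443 ≡ 3 (mod 8), (2 / 443) = -1, and (2 / 443)^2 = +1. Now have (53 / 443).
53 ≡ 1 (mod 4), so quadratic reciprocity gives (53 / 443) = (443 / 53). Reduce: 443 ≡ 19 (mod 53). Now have (19 / 53).
53 ≡ 1 (mod 4), so quadratic reciprocity gives (19 / 53) = (53 / 19). Reduce: 53 ≡ 15 (mod 19). Now have (15 / 19).
Both 15 ≡ 3 and 19 ≡ 3 (mod 4), so reciprocity gives (15 / 19) = -(19 / 15). Reduce: 19 ≡ 4 (mod 15). Now have -(4 / 15).
Factor out 2: 4 = 2^2. Since 15 ≡ 7 (mod 8), (2 / 15) = +1, and (2 / 15)^2 = +1. Now have -(1 / 15).
(1 / 15) = 1. Collecting the sign factors: -1.

-1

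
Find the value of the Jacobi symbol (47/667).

Both 47 ≡ 3 and 667 ≡ 3 (mod 4), so reciprocity gives (47/667) = -(667/47). Reduce: 667 ≡ 9 (mod 47). Now have -(9/47).
9 ≡ 1 (mod 4), so quadratic reciprocity gives (9/47) = (47/9). Reduce: 47 ≡ 2 (mod 9). Now have -(2/9).
Factor out 2: 2 = 2. Since 9 ≡ 1 (mod 8), (2/9) = +1. Now have -(1/9).
(1/9) = 1. Collecting the sign factors: -1.

-1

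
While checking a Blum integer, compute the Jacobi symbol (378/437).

-1

Factor out 2: 378 = 2·189. Since 437 ≡ 5 (mod 8), (2/437) = -1. Now have -(189/437).
189 ≡ 1 (mod 4), so quadratic reciprocity gives (189/437) = (437/189). Reduce: 437 ≡ 59 (mod 189). Now have -(59/189).
189 ≡ 1 (mod 4), so quadratic reciprocity gives (59/189) = (189/59). Reduce: 189 ≡ 12 (mod 59). Now have -(12/59).
Factor out 2: 12 = 2^2·3. Since 59 ≡ 3 (mod 8), (2/59) = -1, and (2/59)^2 = +1. Now have -(3/59).
Both 3 ≡ 3 and 59 ≡ 3 (mod 4), so reciprocity gives (3/59) = -(59/3). Reduce: 59 ≡ 2 (mod 3). Now have (2/3).
Factor out 2: 2 = 2. Since 3 ≡ 3 (mod 8), (2/3) = -1. Now have -(1/3).
(1/3) = 1. Collecting the sign factors: -1.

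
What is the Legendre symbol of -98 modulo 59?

Reduce the numerator: -98 ≡ 20 (mod 59), so (-98/59) = (20/59).
Factor out 2: 20 = 2^2·5. Since 59 ≡ 3 (mod 8), (2/59) = -1, and (2/59)^2 = +1. Now have (5/59).
5 ≡ 1 (mod 4), so quadratic reciprocity gives (5/59) = (59/5). Reduce: 59 ≡ 4 (mod 5). Now have (4/5).
Factor out 2: 4 = 2^2. Since 5 ≡ 5 (mod 8), (2/5) = -1, and (2/5)^2 = +1. Now have (1/5).
(1/5) = 1. Collecting the sign factors: 1.

1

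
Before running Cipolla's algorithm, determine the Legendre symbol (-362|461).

Reduce the numerator: -362 ≡ 99 (mod 461), so (-362|461) = (99|461).
461 ≡ 1 (mod 4), so quadratic reciprocity gives (99|461) = (461|99). Reduce: 461 ≡ 65 (mod 99). Now have (65|99).
65 ≡ 1 (mod 4), so quadratic reciprocity gives (65|99) = (99|65). Reduce: 99 ≡ 34 (mod 65). Now have (34|65).
Factor out 2: 34 = 2·17. Since 65 ≡ 1 (mod 8), (2|65) = +1. Now have (17|65).
17 ≡ 1 (mod 4), so quadratic reciprocity gives (17|65) = (65|17). Reduce: 65 ≡ 14 (mod 17). Now have (14|17).
Factor out 2: 14 = 2·7. Since 17 ≡ 1 (mod 8), (2|17) = +1. Now have (7|17).
17 ≡ 1 (mod 4), so quadratic reciprocity gives (7|17) = (17|7). Reduce: 17 ≡ 3 (mod 7). Now have (3|7).
Both 3 ≡ 3 and 7 ≡ 3 (mod 4), so reciprocity gives (3|7) = -(7|3). Reduce: 7 ≡ 1 (mod 3). Now have -(1|3).
(1|3) = 1. Collecting the sign factors: -1.

-1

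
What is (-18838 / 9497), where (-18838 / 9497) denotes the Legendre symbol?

1

(-18838 / 9497)
  = (156 / 9497)    [-18838 ≡ 156 mod 9497]
  = (39 / 9497)    [9497 ≡ 1 mod 8 ⇒ (2 / 9497)^2 = +1]
  = (9497 / 39)    [QR: 9497 ≡ 1 mod 4, sign kept]
  = (20 / 39)    [9497 ≡ 20 mod 39]
  = (5 / 39)    [39 ≡ 7 mod 8 ⇒ (2 / 39)^2 = +1]
  = (39 / 5)    [QR: 5 ≡ 1 mod 4, sign kept]
  = (4 / 5)    [39 ≡ 4 mod 5]
  = (1 / 5)    [5 ≡ 5 mod 8 ⇒ (2 / 5)^2 = +1]
  = 1    [(1 / 5) = 1]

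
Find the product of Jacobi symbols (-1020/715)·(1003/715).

0

By multiplicativity, (-1020·1003/715) = (-1020/715)·(1003/715).
First factor (-1020/715):
(-1020/715)
  = -(1020/715)    [715 ≡ 3 mod 4 ⇒ (-1/715) = -1]
  = -(305/715)    [1020 ≡ 305 mod 715]
  = -(715/305)    [QR: 305 ≡ 1 mod 4, sign kept]
  = -(105/305)    [715 ≡ 105 mod 305]
  = -(305/105)    [QR: 105 ≡ 1 mod 4, sign kept]
  = -(95/105)    [305 ≡ 95 mod 105]
  = -(105/95)    [QR: 105 ≡ 1 mod 4, sign kept]
  = -(10/95)    [105 ≡ 10 mod 95]
  = -(5/95)    [95 ≡ 7 mod 8 ⇒ (2/95) = +1]
  = -(95/5)    [QR: 5 ≡ 1 mod 4, sign kept]
  = -(0/5)    [95 ≡ 0 mod 5]
  = 0    [numerator 0, gcd > 1]
Second factor (1003/715):
(1003/715)
  = (288/715)    [1003 ≡ 288 mod 715]
  = -(9/715)    [715 ≡ 3 mod 8 ⇒ (2/715)^5 = -1]
  = -(715/9)    [QR: 9 ≡ 1 mod 4, sign kept]
  = -(4/9)    [715 ≡ 4 mod 9]
  = -(1/9)    [9 ≡ 1 mod 8 ⇒ (2/9)^2 = +1]
  = -1    [(1/9) = 1]
Product: (0)·(-1) = 0.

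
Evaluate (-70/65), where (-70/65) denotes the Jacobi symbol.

Reduce the numerator: -70 ≡ 60 (mod 65), so (-70/65) = (60/65).
Factor out 2: 60 = 2^2·15. Since 65 ≡ 1 (mod 8), (2/65) = +1, and (2/65)^2 = +1. Now have (15/65).
65 ≡ 1 (mod 4), so quadratic reciprocity gives (15/65) = (65/15). Reduce: 65 ≡ 5 (mod 15). Now have (5/15).
5 ≡ 1 (mod 4), so quadratic reciprocity gives (5/15) = (15/5). Reduce: 15 ≡ 0 (mod 5). Now have (0/5).
The numerator is now 0 with denominator 5 > 1: the symbol is 0.

0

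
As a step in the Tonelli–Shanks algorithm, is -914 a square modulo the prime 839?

no

Pull out -1: (-914/839) = (-1/839)·(914/839). Since 839 ≡ 3 (mod 4), (-1/839) = -1. Now have -(914/839).
Reduce the numerator: 914 ≡ 75 (mod 839), so (914/839) = (75/839).
Both 75 ≡ 3 and 839 ≡ 3 (mod 4), so reciprocity gives (75/839) = -(839/75). Reduce: 839 ≡ 14 (mod 75). Now have (14/75).
Factor out 2: 14 = 2·7. Since 75 ≡ 3 (mod 8), (2/75) = -1. Now have -(7/75).
Both 7 ≡ 3 and 75 ≡ 3 (mod 4), so reciprocity gives (7/75) = -(75/7). Reduce: 75 ≡ 5 (mod 7). Now have (5/7).
5 ≡ 1 (mod 4), so quadratic reciprocity gives (5/7) = (7/5). Reduce: 7 ≡ 2 (mod 5). Now have (2/5).
Factor out 2: 2 = 2. Since 5 ≡ 5 (mod 8), (2/5) = -1. Now have -(1/5).
(1/5) = 1. Collecting the sign factors: -1.
(-914/839) = -1, and 839 is prime, so -914 is not a quadratic residue mod 839.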